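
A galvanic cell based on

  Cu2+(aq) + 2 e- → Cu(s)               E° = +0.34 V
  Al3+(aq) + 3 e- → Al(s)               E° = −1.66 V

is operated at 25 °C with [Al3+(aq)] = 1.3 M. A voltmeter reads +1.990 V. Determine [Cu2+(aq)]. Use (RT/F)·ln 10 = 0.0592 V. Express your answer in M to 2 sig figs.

0.55 M

Cu²⁺/Cu is the cathode (higher E°); E°cell = +0.34 − (−1.66) = +2.00 V with n = 6.
From the Nernst equation, log Q = n(E° − E)/0.0592 = 6·(+2.00 − (+1.990))/0.0592 = 1.014.
Balancing electrons gives 3 Cu2+(aq) + 2 Al(s) → 3 Cu(s) + 2 Al3+(aq); thus Q = [Al3+(aq)]^2 / [Cu2+(aq)]^3.
Substituting the known concentrations and solving, log [Cu2+(aq)] = −0.262 and [Cu2+(aq)] = 0.55 M.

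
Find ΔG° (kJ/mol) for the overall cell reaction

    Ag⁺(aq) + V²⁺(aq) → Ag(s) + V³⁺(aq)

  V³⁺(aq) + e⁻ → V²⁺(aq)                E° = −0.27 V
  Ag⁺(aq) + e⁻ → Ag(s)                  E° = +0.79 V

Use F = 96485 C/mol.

In the reaction as written Ag⁺(aq) is reduced, so the Ag⁺/Ag couple is the cathode and V³⁺/V²⁺ is the anode.
E°cell = +0.79 − (−0.27) = +1.06 V; balancing electrons gives n = 1.
ΔG° = −nFE°cell = −(1)(96485)(+1.06) J/mol = −102 kJ/mol.

−102 kJ/mol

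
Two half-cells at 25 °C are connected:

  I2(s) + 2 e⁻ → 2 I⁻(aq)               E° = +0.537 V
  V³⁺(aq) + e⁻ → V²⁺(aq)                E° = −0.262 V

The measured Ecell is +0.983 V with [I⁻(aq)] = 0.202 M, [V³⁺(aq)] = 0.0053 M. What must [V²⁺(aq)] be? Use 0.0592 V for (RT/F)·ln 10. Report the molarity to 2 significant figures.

The I₂/I⁻ couple has the larger reduction potential, so it is the cathode: E°cell = +0.537 − (−0.262) = +0.799 V and n = 2.
From the Nernst equation, log Q = n(E° − E)/0.0592 = 2·(+0.799 − (+0.983))/0.0592 = −6.216.
For I2(s) + 2 V²⁺(aq) → 2 I⁻(aq) + 2 V³⁺(aq), the reaction quotient is Q = ([I⁻(aq)]^2·[V³⁺(aq)]^2) / [V²⁺(aq)]^2.
Substituting the known concentrations and solving, log [V²⁺(aq)] = 0.138 and [V²⁺(aq)] = 1.4 M.

1.4 M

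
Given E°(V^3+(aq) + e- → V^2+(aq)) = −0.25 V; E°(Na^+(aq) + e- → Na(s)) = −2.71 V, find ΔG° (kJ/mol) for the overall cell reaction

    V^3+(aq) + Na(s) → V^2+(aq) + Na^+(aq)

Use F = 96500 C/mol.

−237 kJ/mol

In the reaction as written V^3+(aq) is reduced, so the V³⁺/V²⁺ couple is the cathode and Na⁺/Na is the anode.
E°cell = −0.25 − (−2.71) = +2.46 V; balancing electrons gives n = 1.
ΔG° = −nFE°cell = −(1)(96500)(+2.46) J/mol = −237 kJ/mol.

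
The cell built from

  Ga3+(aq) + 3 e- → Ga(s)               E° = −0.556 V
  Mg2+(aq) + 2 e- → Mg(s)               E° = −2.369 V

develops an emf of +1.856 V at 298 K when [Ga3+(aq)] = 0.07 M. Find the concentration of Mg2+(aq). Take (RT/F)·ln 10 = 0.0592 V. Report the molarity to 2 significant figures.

Ga³⁺/Ga is the cathode (higher E°); E°cell = −0.556 − (−2.369) = +1.813 V with n = 6.
Rearranging E = E° − (0.0592/n)·log Q gives log Q = 6(+1.813 − (+1.856))/0.0592 = −4.358.
The balanced reaction is 2 Ga3+(aq) + 3 Mg(s) → 2 Ga(s) + 3 Mg2+(aq), so Q = [Mg2+(aq)]^3 / [Ga3+(aq)]^2.
Solving for the unknown gives log [Mg2+(aq)] = −2.223, so [Mg2+(aq)] ≈ 0.0060 M.

0.0060 M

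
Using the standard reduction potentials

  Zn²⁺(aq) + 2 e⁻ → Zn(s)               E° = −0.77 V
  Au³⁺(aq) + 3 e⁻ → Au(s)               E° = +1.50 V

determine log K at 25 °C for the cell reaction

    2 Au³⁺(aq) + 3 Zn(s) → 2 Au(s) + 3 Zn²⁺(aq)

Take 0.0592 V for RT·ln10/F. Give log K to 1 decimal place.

The Au³⁺/Au couple is reduced (cathode); E°cell = +1.50 − (−0.77) = +2.27 V with n = 6.
At equilibrium E = 0, so log K = nE°cell / 0.0592 = (6)(+2.27) / 0.0592 = 230.1.

log K = 230.1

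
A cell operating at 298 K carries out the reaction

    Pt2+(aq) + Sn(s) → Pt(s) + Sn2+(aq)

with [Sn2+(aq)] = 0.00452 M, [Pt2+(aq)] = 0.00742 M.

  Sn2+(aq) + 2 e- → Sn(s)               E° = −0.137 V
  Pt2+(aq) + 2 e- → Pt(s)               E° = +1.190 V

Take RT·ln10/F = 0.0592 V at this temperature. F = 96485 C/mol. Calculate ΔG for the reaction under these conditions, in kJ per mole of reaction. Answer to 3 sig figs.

E°cell = +1.190 − (−0.137) = +1.327 V; the balanced reaction transfers n = 2 electrons.
Q = [Sn2+(aq)] / [Pt2+(aq)] = 0.609, so log Q = −0.215 and E = +1.327 − (0.0592/2)(−0.215) = +1.3334 V.
Then ΔG = −nFE = −2 × 96485 × +1.3334 J/mol = −257 kJ/mol.

−257 kJ/mol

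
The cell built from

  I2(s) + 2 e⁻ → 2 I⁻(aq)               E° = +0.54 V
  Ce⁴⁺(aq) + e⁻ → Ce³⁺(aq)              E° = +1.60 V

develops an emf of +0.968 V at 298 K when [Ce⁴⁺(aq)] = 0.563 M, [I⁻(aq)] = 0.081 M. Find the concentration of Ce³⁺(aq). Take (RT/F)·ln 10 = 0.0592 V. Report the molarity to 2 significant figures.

Ce⁴⁺/Ce³⁺ is the cathode (higher E°); E°cell = +1.60 − (+0.54) = +1.06 V with n = 2.
From the Nernst equation, log Q = n(E° − E)/0.0592 = 2·(+1.06 − (+0.968))/0.0592 = 3.108.
The balanced reaction is 2 Ce⁴⁺(aq) + 2 I⁻(aq) → 2 Ce³⁺(aq) + I2(s), so Q = [Ce³⁺(aq)]^2 / ([Ce⁴⁺(aq)]^2·[I⁻(aq)]^2).
Isolating [Ce³⁺(aq)] in Q = 10^{3.108} yields log [Ce³⁺(aq)] = 0.213, i.e. 1.6 M.

1.6 M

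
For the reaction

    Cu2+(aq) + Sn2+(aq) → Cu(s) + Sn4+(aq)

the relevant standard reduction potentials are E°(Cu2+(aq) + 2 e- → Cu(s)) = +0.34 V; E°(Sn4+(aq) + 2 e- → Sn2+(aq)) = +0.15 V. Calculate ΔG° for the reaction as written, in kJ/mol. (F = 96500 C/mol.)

−36.7 kJ/mol

In the reaction as written Cu2+(aq) is reduced, so the Cu²⁺/Cu couple is the cathode and Sn⁴⁺/Sn²⁺ is the anode.
E°cell = +0.34 − (+0.15) = +0.19 V; balancing electrons gives n = 2.
ΔG° = −nFE°cell = −(2)(96500)(+0.19) J/mol = −36.7 kJ/mol.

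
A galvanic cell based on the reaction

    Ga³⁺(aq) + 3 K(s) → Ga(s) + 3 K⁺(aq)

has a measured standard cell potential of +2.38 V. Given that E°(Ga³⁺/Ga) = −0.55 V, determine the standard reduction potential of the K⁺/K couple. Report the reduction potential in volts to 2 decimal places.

In the reaction as written the Ga³⁺/Ga couple is reduced (cathode) and K⁺/K is oxidized (anode), so E°cell = E°(Ga³⁺/Ga) − E°(K⁺/K).
E°(K⁺/K) = E°(cathode) − E°cell = −0.55 − (+2.38) = −2.93 V.

−2.93 V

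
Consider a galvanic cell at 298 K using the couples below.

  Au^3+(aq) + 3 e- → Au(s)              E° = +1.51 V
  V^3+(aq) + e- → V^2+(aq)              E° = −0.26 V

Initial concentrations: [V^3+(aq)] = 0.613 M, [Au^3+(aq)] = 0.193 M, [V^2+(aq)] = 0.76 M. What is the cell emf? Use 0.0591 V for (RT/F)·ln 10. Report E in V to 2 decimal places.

The Au³⁺/Au couple has the more positive E°, so it is the cathode; V³⁺/V²⁺ is the anode.
The standard potential is +1.51 − (−0.26) = +1.77 V and the balanced reaction transfers n = 3 electrons.
The balanced reaction is Au^3+(aq) + 3 V^2+(aq) → Au(s) + 3 V^3+(aq), so Q = [V^3+(aq)]^3 / ([Au^3+(aq)]·[V^2+(aq)]^3) = 2.72 and log Q = 0.434.
E = E° − (0.0591/n)·log Q = +1.77 − (0.0591/3)(0.434) = +1.76 V.

+1.76 V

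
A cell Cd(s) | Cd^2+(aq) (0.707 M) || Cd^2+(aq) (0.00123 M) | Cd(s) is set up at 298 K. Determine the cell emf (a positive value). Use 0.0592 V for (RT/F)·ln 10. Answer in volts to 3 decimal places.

For a concentration cell E°cell = 0, since both electrodes use the same couple.
The compartment with the higher Cd^2+(aq) concentration (0.707 M) acts as the cathode; ions are reduced there and produced at the dilute (0.00123 M) anode.
With n = 2, Ecell = −(0.0592/2)·log([dilute]/[conc]) = −(0.0592/2)·log(0.00123/0.707) = +0.082 V.

0.082 V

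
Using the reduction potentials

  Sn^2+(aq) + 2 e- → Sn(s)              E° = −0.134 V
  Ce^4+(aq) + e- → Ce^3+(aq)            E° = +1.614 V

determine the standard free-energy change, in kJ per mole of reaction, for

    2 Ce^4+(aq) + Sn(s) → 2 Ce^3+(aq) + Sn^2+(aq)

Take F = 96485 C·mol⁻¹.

−337 kJ/mol

In the reaction as written Ce^4+(aq) is reduced, so the Ce⁴⁺/Ce³⁺ couple is the cathode and Sn²⁺/Sn is the anode.
E°cell = +1.614 − (−0.134) = +1.748 V; balancing electrons gives n = 2.
ΔG° = −nFE°cell = −(2)(96485)(+1.748) J/mol = −337 kJ/mol.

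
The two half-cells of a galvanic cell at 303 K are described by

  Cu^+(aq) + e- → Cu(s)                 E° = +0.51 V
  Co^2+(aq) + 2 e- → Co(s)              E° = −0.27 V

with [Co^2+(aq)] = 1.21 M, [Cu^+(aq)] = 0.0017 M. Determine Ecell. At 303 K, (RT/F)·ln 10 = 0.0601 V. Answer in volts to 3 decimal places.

+0.611 V

The Cu⁺/Cu couple has the more positive E°, so it is the cathode; Co²⁺/Co is the anode.
E°cell = E°cat − E°an = +0.51 − (−0.27) = +0.78 V; n = 2.
Balancing gives 2 Cu^+(aq) + Co(s) → 2 Cu(s) + Co^2+(aq); hence Q = [Co^2+(aq)] / [Cu^+(aq)]^2 = 4.19×10^5 (log Q = 5.622).
E = E° − (0.0601/n)·log Q = +0.78 − (0.0601/2)(5.622) = +0.611 V.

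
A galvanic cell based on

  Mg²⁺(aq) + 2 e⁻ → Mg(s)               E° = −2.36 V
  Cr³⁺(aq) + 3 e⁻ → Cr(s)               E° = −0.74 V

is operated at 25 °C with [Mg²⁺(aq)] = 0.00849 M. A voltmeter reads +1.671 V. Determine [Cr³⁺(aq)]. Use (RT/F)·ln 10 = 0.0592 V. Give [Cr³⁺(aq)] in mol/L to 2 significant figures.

0.30 M

Cr³⁺/Cr is the cathode (higher E°); E°cell = −0.74 − (−2.36) = +1.62 V with n = 6.
Rearranging E = E° − (0.0592/n)·log Q gives log Q = 6(+1.62 − (+1.671))/0.0592 = −5.169.
Balancing electrons gives 2 Cr³⁺(aq) + 3 Mg(s) → 2 Cr(s) + 3 Mg²⁺(aq); thus Q = [Mg²⁺(aq)]^3 / [Cr³⁺(aq)]^2.
Solving for the unknown gives log [Cr³⁺(aq)] = −0.522, so [Cr³⁺(aq)] ≈ 0.30 M.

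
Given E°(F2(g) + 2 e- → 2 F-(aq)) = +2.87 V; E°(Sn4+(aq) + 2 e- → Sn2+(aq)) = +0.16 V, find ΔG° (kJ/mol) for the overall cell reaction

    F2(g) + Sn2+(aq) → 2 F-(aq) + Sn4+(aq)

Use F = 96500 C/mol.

−523 kJ/mol

In the reaction as written F2(g) is reduced, so the F₂/F⁻ couple is the cathode and Sn⁴⁺/Sn²⁺ is the anode.
E°cell = +2.87 − (+0.16) = +2.71 V; balancing electrons gives n = 2.
ΔG° = −nFE°cell = −(2)(96500)(+2.71) J/mol = −523 kJ/mol.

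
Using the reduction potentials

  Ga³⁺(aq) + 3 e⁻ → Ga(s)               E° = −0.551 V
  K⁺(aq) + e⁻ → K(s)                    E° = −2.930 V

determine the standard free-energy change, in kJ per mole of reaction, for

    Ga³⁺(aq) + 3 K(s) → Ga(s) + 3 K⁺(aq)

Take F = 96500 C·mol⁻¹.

−689 kJ/mol

In the reaction as written Ga³⁺(aq) is reduced, so the Ga³⁺/Ga couple is the cathode and K⁺/K is the anode.
E°cell = −0.551 − (−2.930) = +2.379 V; balancing electrons gives n = 3.
ΔG° = −nFE°cell = −(3)(96500)(+2.379) J/mol = −689 kJ/mol.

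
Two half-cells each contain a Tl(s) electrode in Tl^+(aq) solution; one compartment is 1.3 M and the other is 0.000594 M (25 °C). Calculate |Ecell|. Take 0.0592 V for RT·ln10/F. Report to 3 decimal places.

For a concentration cell E°cell = 0, since both electrodes use the same couple.
The compartment with the higher Tl^+(aq) concentration (1.3 M) acts as the cathode; ions are reduced there and produced at the dilute (0.000594 M) anode.
With n = 1, Ecell = −(0.0592/1)·log([dilute]/[conc]) = −(0.0592/1)·log(0.000594/1.3) = +0.198 V.

0.198 V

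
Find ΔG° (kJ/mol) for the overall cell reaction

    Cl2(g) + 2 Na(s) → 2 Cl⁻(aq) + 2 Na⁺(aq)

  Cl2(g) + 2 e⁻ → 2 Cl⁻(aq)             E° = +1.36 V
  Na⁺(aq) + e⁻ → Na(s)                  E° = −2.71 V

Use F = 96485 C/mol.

In the reaction as written Cl2(g) is reduced, so the Cl₂/Cl⁻ couple is the cathode and Na⁺/Na is the anode.
E°cell = +1.36 − (−2.71) = +4.07 V; balancing electrons gives n = 2.
ΔG° = −nFE°cell = −(2)(96485)(+4.07) J/mol = −785 kJ/mol.

−785 kJ/mol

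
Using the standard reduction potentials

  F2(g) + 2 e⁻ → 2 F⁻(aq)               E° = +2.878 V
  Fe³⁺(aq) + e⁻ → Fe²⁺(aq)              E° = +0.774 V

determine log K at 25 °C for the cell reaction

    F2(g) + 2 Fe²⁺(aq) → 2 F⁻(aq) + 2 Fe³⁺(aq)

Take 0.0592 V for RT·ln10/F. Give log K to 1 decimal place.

The F₂/F⁻ couple is reduced (cathode); E°cell = +2.878 − (+0.774) = +2.104 V with n = 2.
At equilibrium E = 0, so log K = nE°cell / 0.0592 = (2)(+2.104) / 0.0592 = 71.1.

log K = 71.1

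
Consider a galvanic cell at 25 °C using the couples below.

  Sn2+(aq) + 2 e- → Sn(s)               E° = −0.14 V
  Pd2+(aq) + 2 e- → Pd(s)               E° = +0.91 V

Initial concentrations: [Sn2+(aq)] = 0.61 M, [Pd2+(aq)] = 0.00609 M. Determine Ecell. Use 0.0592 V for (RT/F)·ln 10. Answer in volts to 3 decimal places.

+0.991 V

The Pd²⁺/Pd couple has the more positive E°, so it is the cathode; Sn²⁺/Sn is the anode.
E°cell = +0.91 − (−0.14) = +1.05 V, with n = 2 electrons transferred.
Balancing gives Pd2+(aq) + Sn(s) → Pd(s) + Sn2+(aq); hence Q = [Sn2+(aq)] / [Pd2+(aq)] = 100 (log Q = 2.001).
Applying E = E° − (RT ln10/nF)·log Q gives +1.05 − (0.0592/2)(2.001) = +0.991 V.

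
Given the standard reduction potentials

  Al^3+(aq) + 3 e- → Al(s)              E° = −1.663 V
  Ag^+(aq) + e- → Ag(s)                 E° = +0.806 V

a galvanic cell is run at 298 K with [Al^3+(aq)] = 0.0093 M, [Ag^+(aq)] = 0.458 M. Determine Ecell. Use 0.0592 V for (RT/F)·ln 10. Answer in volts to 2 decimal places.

Ag⁺/Ag is reduced (cathode, E° = +0.806 V) and Al³⁺/Al is oxidized (anode).
E°cell = E°cat − E°an = +0.806 − (−1.663) = +2.469 V; n = 3.
The balanced reaction is 3 Ag^+(aq) + Al(s) → 3 Ag(s) + Al^3+(aq), so Q = [Al^3+(aq)] / [Ag^+(aq)]^3 = 0.0968 and log Q = −1.014.
E = E° − (0.0592/n)·log Q = +2.469 − (0.0592/3)(−1.014) = +2.49 V.

+2.49 V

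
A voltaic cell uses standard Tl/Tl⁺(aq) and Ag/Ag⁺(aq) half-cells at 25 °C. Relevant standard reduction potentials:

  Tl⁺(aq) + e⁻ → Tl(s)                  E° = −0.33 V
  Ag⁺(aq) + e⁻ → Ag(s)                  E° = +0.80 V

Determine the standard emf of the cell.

The Ag⁺/Ag couple has the higher E°, so Ag ion is reduced (cathode) and Tl is oxidized (anode).
E°cell = E°(cathode) − E°(anode) = +0.80 − (−0.33) = +1.13 V.

+1.13 V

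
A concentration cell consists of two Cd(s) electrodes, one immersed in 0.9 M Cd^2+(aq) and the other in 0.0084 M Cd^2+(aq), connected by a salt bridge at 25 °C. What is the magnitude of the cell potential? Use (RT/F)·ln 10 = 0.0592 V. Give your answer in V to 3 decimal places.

For a concentration cell E°cell = 0, since both electrodes use the same couple.
The compartment with the higher Cd^2+(aq) concentration (0.9 M) acts as the cathode; ions are reduced there and produced at the dilute (0.0084 M) anode.
With n = 2, Ecell = −(0.0592/2)·log([dilute]/[conc]) = −(0.0592/2)·log(0.0084/0.9) = +0.060 V.

0.060 V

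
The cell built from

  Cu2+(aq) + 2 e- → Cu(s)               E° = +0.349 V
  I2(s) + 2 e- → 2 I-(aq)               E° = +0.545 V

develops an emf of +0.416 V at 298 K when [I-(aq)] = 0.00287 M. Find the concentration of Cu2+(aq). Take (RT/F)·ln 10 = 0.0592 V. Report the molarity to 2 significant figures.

I₂/I⁻ is the cathode (higher E°); E°cell = +0.545 − (+0.349) = +0.196 V with n = 2.
Rearranging E = E° − (0.0592/n)·log Q gives log Q = 2(+0.196 − (+0.416))/0.0592 = −7.432.
The balanced reaction is I2(s) + Cu(s) → 2 I-(aq) + Cu2+(aq), so Q = [I-(aq)]^2·[Cu2+(aq)].
Solving for the unknown gives log [Cu2+(aq)] = −2.348, so [Cu2+(aq)] ≈ 0.0045 M.

0.0045 M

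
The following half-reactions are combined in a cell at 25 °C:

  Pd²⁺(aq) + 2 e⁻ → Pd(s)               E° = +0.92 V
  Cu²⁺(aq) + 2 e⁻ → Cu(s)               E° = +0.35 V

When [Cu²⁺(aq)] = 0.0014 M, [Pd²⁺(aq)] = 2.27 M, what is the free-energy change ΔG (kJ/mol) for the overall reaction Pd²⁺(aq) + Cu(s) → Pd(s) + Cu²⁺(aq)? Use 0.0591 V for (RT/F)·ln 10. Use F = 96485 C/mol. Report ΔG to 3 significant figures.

The standard cell potential is +0.92 − (+0.35) = +0.57 V, with n = 2 electrons in the balanced equation.
Q = [Cu²⁺(aq)] / [Pd²⁺(aq)] = 0.000617, so log Q = −3.210 and E = +0.57 − (0.0591/2)(−3.210) = +0.6649 V.
ΔG = −nFE = −(2)(96485)(+0.6649) J/mol = −128 kJ/mol.

−128 kJ/mol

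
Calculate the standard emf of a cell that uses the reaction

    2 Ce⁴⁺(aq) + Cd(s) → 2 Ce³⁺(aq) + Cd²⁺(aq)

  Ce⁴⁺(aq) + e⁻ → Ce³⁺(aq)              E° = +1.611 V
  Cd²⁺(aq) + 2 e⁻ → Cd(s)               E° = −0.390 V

+2.001 V

Ce⁴⁺(aq) gains electrons, so the Ce⁴⁺/Ce³⁺ couple is the cathode; the Cd²⁺/Cd couple is the anode.
E°cell = E°(cathode) − E°(anode) = +1.611 − (−0.390) = +2.001 V.
The positive value indicates the reaction is spontaneous as written.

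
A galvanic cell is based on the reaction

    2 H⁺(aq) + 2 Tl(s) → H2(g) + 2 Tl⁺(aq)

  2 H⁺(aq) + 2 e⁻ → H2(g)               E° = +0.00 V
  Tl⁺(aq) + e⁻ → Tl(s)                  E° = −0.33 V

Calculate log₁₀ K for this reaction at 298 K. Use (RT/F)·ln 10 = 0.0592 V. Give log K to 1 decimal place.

log K = 11.1

The 2H⁺/H₂ couple is reduced (cathode); E°cell = +0.00 − (−0.33) = +0.33 V with n = 2.
At equilibrium E = 0, so log K = nE°cell / 0.0592 = (2)(+0.33) / 0.0592 = 11.1.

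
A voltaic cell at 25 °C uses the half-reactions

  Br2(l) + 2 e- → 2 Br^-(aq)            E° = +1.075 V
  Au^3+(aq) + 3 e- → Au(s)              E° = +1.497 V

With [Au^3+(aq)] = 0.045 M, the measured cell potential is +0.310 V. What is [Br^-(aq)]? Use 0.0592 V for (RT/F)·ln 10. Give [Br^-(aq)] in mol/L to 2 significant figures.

0.036 M

Au³⁺/Au is the cathode (higher E°); E°cell = +1.497 − (+1.075) = +0.422 V with n = 6.
Rearranging E = E° − (0.0592/n)·log Q gives log Q = 6(+0.422 − (+0.310))/0.0592 = 11.351.
For 2 Au^3+(aq) + 6 Br^-(aq) → 2 Au(s) + 3 Br2(l), the reaction quotient is Q = 1 / ([Au^3+(aq)]^2·[Br^-(aq)]^6).
Solving for the unknown gives log [Br^-(aq)] = −1.443, so [Br^-(aq)] ≈ 0.036 M.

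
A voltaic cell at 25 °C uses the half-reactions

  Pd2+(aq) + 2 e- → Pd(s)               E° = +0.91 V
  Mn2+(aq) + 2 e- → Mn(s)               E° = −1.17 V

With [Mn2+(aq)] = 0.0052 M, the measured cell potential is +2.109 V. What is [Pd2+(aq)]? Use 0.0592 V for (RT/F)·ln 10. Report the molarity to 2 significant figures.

Pd²⁺/Pd is the cathode (higher E°); E°cell = +0.91 − (−1.17) = +2.08 V with n = 2.
Rearranging E = E° − (0.0592/n)·log Q gives log Q = 2(+2.08 − (+2.109))/0.0592 = −0.980.
For Pd2+(aq) + Mn(s) → Pd(s) + Mn2+(aq), the reaction quotient is Q = [Mn2+(aq)] / [Pd2+(aq)].
Substituting the known concentrations and solving, log [Pd2+(aq)] = −1.304 and [Pd2+(aq)] = 0.050 M.

0.050 M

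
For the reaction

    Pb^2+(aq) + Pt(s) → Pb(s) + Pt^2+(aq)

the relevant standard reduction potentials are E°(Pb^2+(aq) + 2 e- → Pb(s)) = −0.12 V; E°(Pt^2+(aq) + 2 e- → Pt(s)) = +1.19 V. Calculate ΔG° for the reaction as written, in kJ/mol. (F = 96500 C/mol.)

+253 kJ/mol

In the reaction as written Pb^2+(aq) is reduced, so the Pb²⁺/Pb couple is the cathode and Pt²⁺/Pt is the anode.
E°cell = −0.12 − (+1.19) = −1.31 V; balancing electrons gives n = 2.
ΔG° = −nFE°cell = −(2)(96500)(−1.31) J/mol = +253 kJ/mol.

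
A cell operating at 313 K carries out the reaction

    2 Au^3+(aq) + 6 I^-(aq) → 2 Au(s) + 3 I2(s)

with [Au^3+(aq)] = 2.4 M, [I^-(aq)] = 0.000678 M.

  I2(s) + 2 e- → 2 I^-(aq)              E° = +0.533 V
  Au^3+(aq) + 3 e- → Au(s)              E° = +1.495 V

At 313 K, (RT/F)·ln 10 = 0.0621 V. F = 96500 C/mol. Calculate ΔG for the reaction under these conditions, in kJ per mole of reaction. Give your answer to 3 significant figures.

The standard cell potential is +1.495 − (+0.533) = +0.962 V, with n = 6 electrons in the balanced equation.
Here Q = 1 / ([Au^3+(aq)]^2·[I^-(aq)]^6) = 1.79×10^18 (log Q = 18.252), giving E = +0.962 − (0.0621/6)·(18.252) = +0.7731 V.
Then ΔG = −nFE = −6 × 96500 × +0.7731 J/mol = −448 kJ/mol.

−448 kJ/mol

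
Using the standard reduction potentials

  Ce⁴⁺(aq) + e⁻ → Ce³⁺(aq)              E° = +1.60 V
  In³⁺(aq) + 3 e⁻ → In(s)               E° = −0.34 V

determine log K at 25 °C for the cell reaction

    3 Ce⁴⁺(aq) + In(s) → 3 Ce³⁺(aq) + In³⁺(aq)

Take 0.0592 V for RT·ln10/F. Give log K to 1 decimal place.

log K = 98.3

The Ce⁴⁺/Ce³⁺ couple is reduced (cathode); E°cell = +1.60 − (−0.34) = +1.94 V with n = 3.
At equilibrium E = 0, so log K = nE°cell / 0.0592 = (3)(+1.94) / 0.0592 = 98.3.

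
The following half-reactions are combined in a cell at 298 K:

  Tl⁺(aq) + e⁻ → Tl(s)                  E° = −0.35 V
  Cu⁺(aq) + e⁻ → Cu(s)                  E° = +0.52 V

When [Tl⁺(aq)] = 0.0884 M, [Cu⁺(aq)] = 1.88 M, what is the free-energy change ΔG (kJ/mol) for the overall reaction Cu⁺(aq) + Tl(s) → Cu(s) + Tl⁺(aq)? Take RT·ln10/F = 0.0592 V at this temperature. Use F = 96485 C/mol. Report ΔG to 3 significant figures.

The standard cell potential is +0.52 − (−0.35) = +0.87 V, with n = 1 electron in the balanced equation.
Q = [Tl⁺(aq)] / [Cu⁺(aq)] = 0.047, so log Q = −1.328 and E = +0.87 − (0.0592/1)(−1.328) = +0.9486 V.
Finally ΔG = −nFE = −(1)(96485 C/mol)(+0.9486 V) = −91.5 kJ/mol.

−91.5 kJ/mol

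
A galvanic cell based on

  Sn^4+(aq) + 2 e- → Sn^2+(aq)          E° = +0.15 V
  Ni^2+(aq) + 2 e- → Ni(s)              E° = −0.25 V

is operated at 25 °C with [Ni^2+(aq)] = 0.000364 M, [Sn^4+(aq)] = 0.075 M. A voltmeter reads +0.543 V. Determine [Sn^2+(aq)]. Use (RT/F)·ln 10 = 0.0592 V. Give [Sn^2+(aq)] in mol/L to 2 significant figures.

0.0030 M

The Sn⁴⁺/Sn²⁺ couple has the larger reduction potential, so it is the cathode: E°cell = +0.15 − (−0.25) = +0.40 V and n = 2.
Since E = E° − (0.0592/n)·log Q, log Q = n(E° − E)/0.0592 = −4.831.
The balanced reaction is Sn^4+(aq) + Ni(s) → Sn^2+(aq) + Ni^2+(aq), so Q = ([Sn^2+(aq)]·[Ni^2+(aq)]) / [Sn^4+(aq)].
Substituting the known concentrations and solving, log [Sn^2+(aq)] = −2.517 and [Sn^2+(aq)] = 0.0030 M.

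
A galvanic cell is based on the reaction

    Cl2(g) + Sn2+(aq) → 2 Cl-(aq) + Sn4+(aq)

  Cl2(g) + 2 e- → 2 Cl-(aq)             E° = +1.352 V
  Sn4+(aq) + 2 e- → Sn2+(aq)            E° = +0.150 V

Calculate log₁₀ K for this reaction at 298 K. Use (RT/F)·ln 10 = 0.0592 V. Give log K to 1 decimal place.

log K = 40.6

The Cl₂/Cl⁻ couple is reduced (cathode); E°cell = +1.352 − (+0.150) = +1.202 V with n = 2.
At equilibrium E = 0, so log K = nE°cell / 0.0592 = (2)(+1.202) / 0.0592 = 40.6.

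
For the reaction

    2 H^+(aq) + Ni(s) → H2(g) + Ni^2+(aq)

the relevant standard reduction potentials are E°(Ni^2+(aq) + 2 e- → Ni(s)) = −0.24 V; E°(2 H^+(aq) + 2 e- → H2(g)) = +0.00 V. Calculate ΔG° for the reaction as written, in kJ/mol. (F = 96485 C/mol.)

−46.3 kJ/mol

In the reaction as written H^+(aq) is reduced, so the 2H⁺/H₂ couple is the cathode and Ni²⁺/Ni is the anode.
E°cell = +0.00 − (−0.24) = +0.24 V; balancing electrons gives n = 2.
ΔG° = −nFE°cell = −(2)(96485)(+0.24) J/mol = −46.3 kJ/mol.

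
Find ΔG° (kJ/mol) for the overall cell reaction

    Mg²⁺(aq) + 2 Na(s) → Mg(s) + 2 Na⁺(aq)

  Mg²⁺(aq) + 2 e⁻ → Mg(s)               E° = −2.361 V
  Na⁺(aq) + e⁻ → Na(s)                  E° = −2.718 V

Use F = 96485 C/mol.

In the reaction as written Mg²⁺(aq) is reduced, so the Mg²⁺/Mg couple is the cathode and Na⁺/Na is the anode.
E°cell = −2.361 − (−2.718) = +0.357 V; balancing electrons gives n = 2.
ΔG° = −nFE°cell = −(2)(96485)(+0.357) J/mol = −68.9 kJ/mol.

−68.9 kJ/mol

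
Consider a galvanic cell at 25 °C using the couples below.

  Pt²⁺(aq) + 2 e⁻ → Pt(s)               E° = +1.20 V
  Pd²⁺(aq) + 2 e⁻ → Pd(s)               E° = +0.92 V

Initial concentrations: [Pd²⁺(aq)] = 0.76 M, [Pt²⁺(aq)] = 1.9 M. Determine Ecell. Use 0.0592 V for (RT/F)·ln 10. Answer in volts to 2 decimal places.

+0.29 V

The Pt²⁺/Pt couple has the more positive E°, so it is the cathode; Pd²⁺/Pd is the anode.
The standard potential is +1.20 − (+0.92) = +0.28 V and the balanced reaction transfers n = 2 electrons.
For the overall reaction Pt²⁺(aq) + Pd(s) → Pt(s) + Pd²⁺(aq), Q = [Pd²⁺(aq)] / [Pt²⁺(aq)] = 0.4, giving log Q = −0.398.
E = E° − (0.0592/n)·log Q = +0.28 − (0.0592/2)(−0.398) = +0.29 V.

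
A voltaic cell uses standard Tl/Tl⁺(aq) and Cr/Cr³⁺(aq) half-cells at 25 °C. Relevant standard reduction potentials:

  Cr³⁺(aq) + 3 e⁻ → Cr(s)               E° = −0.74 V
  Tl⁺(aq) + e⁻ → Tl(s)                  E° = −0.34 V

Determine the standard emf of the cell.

The Tl⁺/Tl couple has the higher E°, so Tl ion is reduced (cathode) and Cr is oxidized (anode).
E°cell = E°(cathode) − E°(anode) = −0.34 − (−0.74) = +0.40 V.

+0.40 V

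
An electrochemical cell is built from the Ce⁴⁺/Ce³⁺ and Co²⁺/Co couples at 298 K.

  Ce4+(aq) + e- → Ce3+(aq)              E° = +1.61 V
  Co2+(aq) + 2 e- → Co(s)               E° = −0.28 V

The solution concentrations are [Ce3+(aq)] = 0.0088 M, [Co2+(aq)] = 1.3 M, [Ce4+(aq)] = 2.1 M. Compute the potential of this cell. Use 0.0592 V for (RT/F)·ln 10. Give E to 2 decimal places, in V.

Since E°(Ce⁴⁺/Ce³⁺) > E°(Co²⁺/Co), Ce⁴⁺/Ce³⁺ serves as the cathode.
The standard potential is +1.61 − (−0.28) = +1.89 V and the balanced reaction transfers n = 2 electrons.
The balanced reaction is 2 Ce4+(aq) + Co(s) → 2 Ce3+(aq) + Co2+(aq), so Q = ([Ce3+(aq)]^2·[Co2+(aq)]) / [Ce4+(aq)]^2 = 2.28×10^−5 and log Q = −4.642.
Applying E = E° − (RT ln10/nF)·log Q gives +1.89 − (0.0592/2)(−4.642) = +2.03 V.

+2.03 V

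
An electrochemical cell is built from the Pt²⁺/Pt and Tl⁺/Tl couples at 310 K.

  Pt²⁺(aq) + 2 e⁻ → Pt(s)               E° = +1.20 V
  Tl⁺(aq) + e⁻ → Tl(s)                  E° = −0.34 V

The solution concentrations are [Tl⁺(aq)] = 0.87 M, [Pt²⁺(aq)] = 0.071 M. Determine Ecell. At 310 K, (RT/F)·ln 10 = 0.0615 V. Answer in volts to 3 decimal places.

Pt²⁺/Pt is reduced (cathode, E° = +1.20 V) and Tl⁺/Tl is oxidized (anode).
The standard potential is +1.20 − (−0.34) = +1.54 V and the balanced reaction transfers n = 2 electrons.
Balancing gives Pt²⁺(aq) + 2 Tl(s) → Pt(s) + 2 Tl⁺(aq); hence Q = [Tl⁺(aq)]^2 / [Pt²⁺(aq)] = 10.7 (log Q = 1.028).
Applying E = E° − (RT ln10/nF)·log Q gives +1.54 − (0.0615/2)(1.028) = +1.508 V.

+1.508 V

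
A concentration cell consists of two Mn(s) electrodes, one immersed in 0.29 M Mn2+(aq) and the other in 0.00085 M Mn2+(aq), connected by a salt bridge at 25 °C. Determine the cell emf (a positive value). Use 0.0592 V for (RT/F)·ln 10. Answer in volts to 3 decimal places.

0.075 V

For a concentration cell E°cell = 0, since both electrodes use the same couple.
The compartment with the higher Mn2+(aq) concentration (0.29 M) acts as the cathode; ions are reduced there and produced at the dilute (0.00085 M) anode.
With n = 2, Ecell = −(0.0592/2)·log([dilute]/[conc]) = −(0.0592/2)·log(0.00085/0.29) = +0.075 V.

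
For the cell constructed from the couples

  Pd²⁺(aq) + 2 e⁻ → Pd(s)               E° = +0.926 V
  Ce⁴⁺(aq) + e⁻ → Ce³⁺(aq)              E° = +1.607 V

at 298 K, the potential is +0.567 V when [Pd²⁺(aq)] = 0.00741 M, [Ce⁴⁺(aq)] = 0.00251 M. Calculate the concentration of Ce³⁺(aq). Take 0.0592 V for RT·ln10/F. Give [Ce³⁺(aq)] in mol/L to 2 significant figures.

2.5 M

Ce⁴⁺/Ce³⁺ is the cathode (higher E°); E°cell = +1.607 − (+0.926) = +0.681 V with n = 2.
Since E = E° − (0.0592/n)·log Q, log Q = n(E° − E)/0.0592 = 3.851.
Balancing electrons gives 2 Ce⁴⁺(aq) + Pd(s) → 2 Ce³⁺(aq) + Pd²⁺(aq); thus Q = ([Ce³⁺(aq)]^2·[Pd²⁺(aq)]) / [Ce⁴⁺(aq)]^2.
Isolating [Ce³⁺(aq)] in Q = 10^{3.851} yields log [Ce³⁺(aq)] = 0.390, i.e. 2.5 M.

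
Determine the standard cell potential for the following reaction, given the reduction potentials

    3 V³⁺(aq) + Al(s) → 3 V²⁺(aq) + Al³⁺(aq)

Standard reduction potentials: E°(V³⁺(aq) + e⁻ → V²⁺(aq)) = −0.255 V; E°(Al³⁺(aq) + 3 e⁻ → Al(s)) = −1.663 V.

V³⁺(aq) gains electrons, so the V³⁺/V²⁺ couple is the cathode; the Al³⁺/Al couple is the anode.
E°cell = E°(cathode) − E°(anode) = −0.255 − (−1.663) = +1.408 V.

+1.408 V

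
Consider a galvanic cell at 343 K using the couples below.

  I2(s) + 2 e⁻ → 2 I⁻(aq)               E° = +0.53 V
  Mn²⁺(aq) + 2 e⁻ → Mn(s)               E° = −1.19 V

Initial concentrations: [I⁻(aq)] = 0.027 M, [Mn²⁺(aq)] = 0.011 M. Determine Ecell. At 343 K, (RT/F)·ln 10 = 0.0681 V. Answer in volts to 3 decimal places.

Since E°(I₂/I⁻) > E°(Mn²⁺/Mn), I₂/I⁻ serves as the cathode.
E°cell = E°cat − E°an = +0.53 − (−1.19) = +1.72 V; n = 2.
For the overall reaction I2(s) + Mn(s) → 2 I⁻(aq) + Mn²⁺(aq), Q = [I⁻(aq)]^2·[Mn²⁺(aq)] = 8.02×10^−6, giving log Q = −5.096.
By the Nernst equation, E = +1.72 − (0.0681/2)·(−5.096) = +1.894 V.

+1.894 V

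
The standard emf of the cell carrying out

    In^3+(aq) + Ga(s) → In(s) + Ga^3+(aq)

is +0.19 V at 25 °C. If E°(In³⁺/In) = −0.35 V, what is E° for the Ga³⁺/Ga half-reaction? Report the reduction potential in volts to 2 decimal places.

−0.54 V

In the reaction as written the In³⁺/In couple is reduced (cathode) and Ga³⁺/Ga is oxidized (anode), so E°cell = E°(In³⁺/In) − E°(Ga³⁺/Ga).
E°(Ga³⁺/Ga) = E°(cathode) − E°cell = −0.35 − (+0.19) = −0.54 V.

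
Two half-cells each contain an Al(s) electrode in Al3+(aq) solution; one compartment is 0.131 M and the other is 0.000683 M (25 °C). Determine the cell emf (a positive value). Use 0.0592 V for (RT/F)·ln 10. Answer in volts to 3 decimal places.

0.045 V

For a concentration cell E°cell = 0, since both electrodes use the same couple.
The compartment with the higher Al3+(aq) concentration (0.131 M) acts as the cathode; ions are reduced there and produced at the dilute (0.000683 M) anode.
With n = 3, Ecell = −(0.0592/3)·log([dilute]/[conc]) = −(0.0592/3)·log(0.000683/0.131) = +0.045 V.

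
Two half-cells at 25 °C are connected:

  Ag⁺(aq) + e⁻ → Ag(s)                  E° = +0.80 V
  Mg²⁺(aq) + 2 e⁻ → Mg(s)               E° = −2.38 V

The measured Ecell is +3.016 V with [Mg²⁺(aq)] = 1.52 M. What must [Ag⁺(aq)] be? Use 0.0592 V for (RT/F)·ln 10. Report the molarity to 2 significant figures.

The Ag⁺/Ag couple has the larger reduction potential, so it is the cathode: E°cell = +0.80 − (−2.38) = +3.18 V and n = 2.
Rearranging E = E° − (0.0592/n)·log Q gives log Q = 2(+3.18 − (+3.016))/0.0592 = 5.541.
For 2 Ag⁺(aq) + Mg(s) → 2 Ag(s) + Mg²⁺(aq), the reaction quotient is Q = [Mg²⁺(aq)] / [Ag⁺(aq)]^2.
Solving for the unknown gives log [Ag⁺(aq)] = −2.680, so [Ag⁺(aq)] ≈ 0.0021 M.

0.0021 M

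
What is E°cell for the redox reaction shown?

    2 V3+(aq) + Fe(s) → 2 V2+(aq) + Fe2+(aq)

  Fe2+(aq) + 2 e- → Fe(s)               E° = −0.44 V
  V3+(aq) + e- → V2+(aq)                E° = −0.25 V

+0.19 V

V3+(aq) gains electrons, so the V³⁺/V²⁺ couple is the cathode; the Fe²⁺/Fe couple is the anode.
E°cell = E°(cathode) − E°(anode) = −0.25 − (−0.44) = +0.19 V.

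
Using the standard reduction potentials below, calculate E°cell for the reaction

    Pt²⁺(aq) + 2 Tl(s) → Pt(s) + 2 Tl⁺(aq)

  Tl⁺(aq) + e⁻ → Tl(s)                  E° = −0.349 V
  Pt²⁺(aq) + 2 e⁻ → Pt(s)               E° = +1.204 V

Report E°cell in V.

In the reaction as written, Pt²⁺(aq) is reduced (cathode) and Tl⁺(aq) is produced by oxidation at the anode.
E°cell = E°(cathode) − E°(anode) = +1.204 − (−0.349) = +1.553 V.
The positive value indicates the reaction is spontaneous as written.

+1.553 V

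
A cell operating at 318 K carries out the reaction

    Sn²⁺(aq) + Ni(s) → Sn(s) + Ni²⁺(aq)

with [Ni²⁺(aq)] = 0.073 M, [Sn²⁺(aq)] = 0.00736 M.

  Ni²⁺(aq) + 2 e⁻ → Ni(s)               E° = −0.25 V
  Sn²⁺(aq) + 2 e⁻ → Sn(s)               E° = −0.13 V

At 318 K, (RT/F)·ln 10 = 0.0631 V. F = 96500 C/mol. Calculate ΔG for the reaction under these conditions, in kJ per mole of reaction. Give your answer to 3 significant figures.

−17.1 kJ/mol

With Sn²⁺/Sn reduced at the cathode, E°cell = −0.13 − (−0.25) = +0.12 V and n = 2.
Q = [Ni²⁺(aq)] / [Sn²⁺(aq)] = 9.92, so log Q = 0.996 and E = +0.12 − (0.0631/2)(0.996) = +0.0886 V.
ΔG = −nFE = −(2)(96500)(+0.0886) J/mol = −17.1 kJ/mol.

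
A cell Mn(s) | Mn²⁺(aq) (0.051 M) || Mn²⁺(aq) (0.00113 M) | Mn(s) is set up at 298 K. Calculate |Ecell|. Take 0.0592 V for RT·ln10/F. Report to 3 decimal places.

For a concentration cell E°cell = 0, since both electrodes use the same couple.
The compartment with the higher Mn²⁺(aq) concentration (0.051 M) acts as the cathode; ions are reduced there and produced at the dilute (0.00113 M) anode.
With n = 2, Ecell = −(0.0592/2)·log([dilute]/[conc]) = −(0.0592/2)·log(0.00113/0.051) = +0.049 V.

0.049 V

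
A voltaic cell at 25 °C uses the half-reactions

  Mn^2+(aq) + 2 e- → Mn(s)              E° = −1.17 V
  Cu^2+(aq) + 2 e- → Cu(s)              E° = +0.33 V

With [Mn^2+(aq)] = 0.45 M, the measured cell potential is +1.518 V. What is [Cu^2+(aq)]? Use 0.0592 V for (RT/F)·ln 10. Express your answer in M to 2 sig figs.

1.8 M

With Cu²⁺/Cu at the cathode and Mn²⁺/Mn at the anode, E°cell = +0.33 − (−1.17) = +1.50 V (n = 2).
Since E = E° − (0.0592/n)·log Q, log Q = n(E° − E)/0.0592 = −0.608.
Balancing electrons gives Cu^2+(aq) + Mn(s) → Cu(s) + Mn^2+(aq); thus Q = [Mn^2+(aq)] / [Cu^2+(aq)].
Solving for the unknown gives log [Cu^2+(aq)] = 0.261, so [Cu^2+(aq)] ≈ 1.8 M.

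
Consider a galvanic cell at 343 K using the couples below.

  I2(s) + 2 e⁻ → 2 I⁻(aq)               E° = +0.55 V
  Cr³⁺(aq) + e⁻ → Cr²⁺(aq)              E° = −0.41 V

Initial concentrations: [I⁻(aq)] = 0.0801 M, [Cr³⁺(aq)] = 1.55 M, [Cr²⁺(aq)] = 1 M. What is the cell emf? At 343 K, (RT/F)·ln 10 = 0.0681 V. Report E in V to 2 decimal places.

+1.02 V

The I₂/I⁻ couple has the more positive E°, so it is the cathode; Cr³⁺/Cr²⁺ is the anode.
E°cell = +0.55 − (−0.41) = +0.96 V, with n = 2 electrons transferred.
The balanced reaction is I2(s) + 2 Cr²⁺(aq) → 2 I⁻(aq) + 2 Cr³⁺(aq), so Q = ([I⁻(aq)]^2·[Cr³⁺(aq)]^2) / [Cr²⁺(aq)]^2 = 0.0154 and log Q = −1.812.
E = E° − (0.0681/n)·log Q = +0.96 − (0.0681/2)(−1.812) = +1.02 V.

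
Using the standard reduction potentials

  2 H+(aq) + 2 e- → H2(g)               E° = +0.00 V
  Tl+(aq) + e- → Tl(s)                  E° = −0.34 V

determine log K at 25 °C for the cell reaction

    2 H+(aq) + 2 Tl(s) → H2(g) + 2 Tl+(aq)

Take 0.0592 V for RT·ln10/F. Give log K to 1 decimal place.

log K = 11.5

The 2H⁺/H₂ couple is reduced (cathode); E°cell = +0.00 − (−0.34) = +0.34 V with n = 2.
At equilibrium E = 0, so log K = nE°cell / 0.0592 = (2)(+0.34) / 0.0592 = 11.5.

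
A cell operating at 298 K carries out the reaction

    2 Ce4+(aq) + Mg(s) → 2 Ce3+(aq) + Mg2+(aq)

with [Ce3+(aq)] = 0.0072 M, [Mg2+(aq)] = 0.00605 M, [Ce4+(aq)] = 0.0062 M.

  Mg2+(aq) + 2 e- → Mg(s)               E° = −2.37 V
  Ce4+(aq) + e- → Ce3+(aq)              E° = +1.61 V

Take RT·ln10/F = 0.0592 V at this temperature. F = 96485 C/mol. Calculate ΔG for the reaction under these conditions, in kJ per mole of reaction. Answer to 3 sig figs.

The standard cell potential is +1.61 − (−2.37) = +3.98 V, with n = 2 electrons in the balanced equation.
The reaction quotient is ([Ce3+(aq)]^2·[Mg2+(aq)]) / [Ce4+(aq)]^2 = 0.00816; by Nernst, E = +3.98 − (0.0592/2)(−2.088) = +4.0418 V.
Then ΔG = −nFE = −2 × 96485 × +4.0418 J/mol = −780 kJ/mol.

−780 kJ/mol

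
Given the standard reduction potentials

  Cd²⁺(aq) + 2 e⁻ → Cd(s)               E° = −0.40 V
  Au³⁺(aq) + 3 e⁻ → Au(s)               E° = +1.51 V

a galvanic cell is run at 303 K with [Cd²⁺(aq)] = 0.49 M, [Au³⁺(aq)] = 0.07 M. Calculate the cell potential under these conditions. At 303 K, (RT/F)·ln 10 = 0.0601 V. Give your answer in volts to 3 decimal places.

+1.896 V

Since E°(Au³⁺/Au) > E°(Cd²⁺/Cd), Au³⁺/Au serves as the cathode.
The standard potential is +1.51 − (−0.40) = +1.91 V and the balanced reaction transfers n = 6 electrons.
Balancing gives 2 Au³⁺(aq) + 3 Cd(s) → 2 Au(s) + 3 Cd²⁺(aq); hence Q = [Cd²⁺(aq)]^3 / [Au³⁺(aq)]^2 = 24 (log Q = 1.380).
By the Nernst equation, E = +1.91 − (0.0601/6)·(1.380) = +1.896 V.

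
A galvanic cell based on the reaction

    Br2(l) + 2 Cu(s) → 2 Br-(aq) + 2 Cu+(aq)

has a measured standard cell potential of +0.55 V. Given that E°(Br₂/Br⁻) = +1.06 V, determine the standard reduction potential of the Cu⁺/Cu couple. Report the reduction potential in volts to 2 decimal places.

In the reaction as written the Br₂/Br⁻ couple is reduced (cathode) and Cu⁺/Cu is oxidized (anode), so E°cell = E°(Br₂/Br⁻) − E°(Cu⁺/Cu).
E°(Cu⁺/Cu) = E°(cathode) − E°cell = +1.06 − (+0.55) = +0.51 V.

+0.51 V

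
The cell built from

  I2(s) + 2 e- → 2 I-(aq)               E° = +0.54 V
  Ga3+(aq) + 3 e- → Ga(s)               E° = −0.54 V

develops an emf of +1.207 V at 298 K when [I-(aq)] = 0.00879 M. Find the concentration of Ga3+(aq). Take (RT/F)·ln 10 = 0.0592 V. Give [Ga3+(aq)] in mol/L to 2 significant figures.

The I₂/I⁻ couple has the larger reduction potential, so it is the cathode: E°cell = +0.54 − (−0.54) = +1.08 V and n = 6.
From the Nernst equation, log Q = n(E° − E)/0.0592 = 6·(+1.08 − (+1.207))/0.0592 = −12.872.
The balanced reaction is 3 I2(s) + 2 Ga(s) → 6 I-(aq) + 2 Ga3+(aq), so Q = [I-(aq)]^6·[Ga3+(aq)]^2.
Isolating [Ga3+(aq)] in Q = 10^{−12.872} yields log [Ga3+(aq)] = −0.268, i.e. 0.54 M.

0.54 M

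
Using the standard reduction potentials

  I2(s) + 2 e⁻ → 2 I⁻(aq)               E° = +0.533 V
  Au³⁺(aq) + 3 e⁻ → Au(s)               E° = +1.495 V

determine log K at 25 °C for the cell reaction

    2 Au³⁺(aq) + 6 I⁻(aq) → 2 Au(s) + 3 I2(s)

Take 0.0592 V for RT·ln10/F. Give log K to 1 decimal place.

log K = 97.5

The Au³⁺/Au couple is reduced (cathode); E°cell = +1.495 − (+0.533) = +0.962 V with n = 6.
At equilibrium E = 0, so log K = nE°cell / 0.0592 = (6)(+0.962) / 0.0592 = 97.5.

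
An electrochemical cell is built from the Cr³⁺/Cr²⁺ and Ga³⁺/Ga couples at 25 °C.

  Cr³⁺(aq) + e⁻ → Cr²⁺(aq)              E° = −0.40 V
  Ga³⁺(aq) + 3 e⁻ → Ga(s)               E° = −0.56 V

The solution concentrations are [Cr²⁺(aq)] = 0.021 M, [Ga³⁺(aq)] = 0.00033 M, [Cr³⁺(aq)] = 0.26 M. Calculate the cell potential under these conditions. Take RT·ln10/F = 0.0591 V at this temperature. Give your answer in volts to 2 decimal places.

The Cr³⁺/Cr²⁺ couple has the more positive E°, so it is the cathode; Ga³⁺/Ga is the anode.
The standard potential is −0.40 − (−0.56) = +0.16 V and the balanced reaction transfers n = 3 electrons.
The balanced reaction is 3 Cr³⁺(aq) + Ga(s) → 3 Cr²⁺(aq) + Ga³⁺(aq), so Q = ([Cr²⁺(aq)]^3·[Ga³⁺(aq)]) / [Cr³⁺(aq)]^3 = 1.74×10^−7 and log Q = −6.760.
Applying E = E° − (RT ln10/nF)·log Q gives +0.16 − (0.0591/3)(−6.760) = +0.29 V.

+0.29 V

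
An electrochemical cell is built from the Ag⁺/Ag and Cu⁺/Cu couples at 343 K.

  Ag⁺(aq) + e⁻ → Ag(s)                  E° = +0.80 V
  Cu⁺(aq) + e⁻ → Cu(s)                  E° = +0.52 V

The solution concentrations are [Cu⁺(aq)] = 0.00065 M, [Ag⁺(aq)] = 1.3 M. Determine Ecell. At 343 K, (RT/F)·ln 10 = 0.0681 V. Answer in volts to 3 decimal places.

Ag⁺/Ag is reduced (cathode, E° = +0.80 V) and Cu⁺/Cu is oxidized (anode).
E°cell = +0.80 − (+0.52) = +0.28 V, with n = 1 electron transferred.
The balanced reaction is Ag⁺(aq) + Cu(s) → Ag(s) + Cu⁺(aq), so Q = [Cu⁺(aq)] / [Ag⁺(aq)] = 0.0005 and log Q = −3.301.
E = E° − (0.0681/n)·log Q = +0.28 − (0.0681/1)(−3.301) = +0.505 V.

+0.505 V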